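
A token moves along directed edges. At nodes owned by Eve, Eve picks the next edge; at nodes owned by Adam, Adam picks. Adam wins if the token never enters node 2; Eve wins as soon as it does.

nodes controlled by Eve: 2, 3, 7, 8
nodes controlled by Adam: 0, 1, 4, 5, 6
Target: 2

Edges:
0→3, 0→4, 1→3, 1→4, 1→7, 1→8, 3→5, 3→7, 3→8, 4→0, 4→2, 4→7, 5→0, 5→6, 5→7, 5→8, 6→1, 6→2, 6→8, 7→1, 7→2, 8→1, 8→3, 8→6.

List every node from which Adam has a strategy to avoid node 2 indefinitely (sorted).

0, 1, 4, 5, 6

A0 = {2}
A1: add {7} — 7 (Eve) has 7→2.
A2: add {3} — 3 (Eve) has 3→7.
A3: add {8} — 8 (Eve) has 8→3.
A4 = A3; e.g. 0 (Adam) can still go to 4. Fixed point.
Eve's attractor = {2, 3, 7, 8}; Adam avoids the target exactly from the complement.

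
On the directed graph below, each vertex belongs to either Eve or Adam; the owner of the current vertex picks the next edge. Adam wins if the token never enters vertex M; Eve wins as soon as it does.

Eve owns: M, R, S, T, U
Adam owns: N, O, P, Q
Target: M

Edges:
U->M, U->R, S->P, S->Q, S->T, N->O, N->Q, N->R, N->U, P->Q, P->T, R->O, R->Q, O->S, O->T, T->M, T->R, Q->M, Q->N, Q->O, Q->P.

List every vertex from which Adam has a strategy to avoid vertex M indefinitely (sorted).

A0 = {M}
A1: add {T, U} — T (Eve) has T→M; U (Eve) has U→M.
A2: add {S} — S (Eve) has S→T.
A3: add {O} — O (Adam): all of {S, T} already in.
A4: add {R} — R (Eve) has R→O.
A5 = A4; e.g. N (Adam) can still go to Q. Fixed point.
Eve's attractor = {M, O, R, S, T, U}; Adam avoids the target exactly from the complement.

N, P, Q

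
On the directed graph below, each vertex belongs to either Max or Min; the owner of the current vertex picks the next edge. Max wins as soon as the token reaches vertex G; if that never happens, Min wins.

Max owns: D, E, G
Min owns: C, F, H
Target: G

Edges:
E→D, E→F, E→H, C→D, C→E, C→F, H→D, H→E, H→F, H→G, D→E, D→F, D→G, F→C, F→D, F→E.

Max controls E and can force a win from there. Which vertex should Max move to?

A0 = {G}
A1: add {D} — D (Max) has D→G.
A2: add {E} — E (Max) has E→D.
A3 = A2; e.g. C (Min) can still go to F. Fixed point.
From E, successor D is in the attractor (rank 1); the other successors F, H are not.

D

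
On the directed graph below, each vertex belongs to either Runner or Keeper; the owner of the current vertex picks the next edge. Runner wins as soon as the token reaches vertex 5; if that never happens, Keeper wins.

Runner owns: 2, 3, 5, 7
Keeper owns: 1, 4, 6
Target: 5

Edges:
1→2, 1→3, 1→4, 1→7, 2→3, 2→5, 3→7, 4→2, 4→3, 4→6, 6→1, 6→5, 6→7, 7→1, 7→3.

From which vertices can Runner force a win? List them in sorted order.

A0 = {5}
A1: add {2} — 2 (Runner) has 2→5.
A2 = A1; e.g. 1 (Keeper) can still go to 3. Fixed point.
Runner's winning region = {2, 5}.

2, 5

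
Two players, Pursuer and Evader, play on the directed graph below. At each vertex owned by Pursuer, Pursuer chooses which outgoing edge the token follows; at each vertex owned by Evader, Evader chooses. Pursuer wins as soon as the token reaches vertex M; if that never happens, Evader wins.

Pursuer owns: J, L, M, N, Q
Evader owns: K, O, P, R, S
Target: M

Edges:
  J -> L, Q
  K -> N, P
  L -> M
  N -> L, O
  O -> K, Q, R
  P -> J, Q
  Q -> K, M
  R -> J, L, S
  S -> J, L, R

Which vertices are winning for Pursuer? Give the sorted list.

A0 = {M}
A1: add {L, Q} — L (Pursuer) has L→M; Q (Pursuer) has Q→M.
A2: add {J, N} — J (Pursuer) has J→L; N (Pursuer) has N→L.
A3: add {P} — P (Evader): all of {J, Q} already in.
A4: add {K} — K (Evader): all of {N, P} already in.
A5 = A4; e.g. O (Evader) can still go to R. Fixed point.
Pursuer's winning region = {J, K, L, M, N, P, Q}.

J, K, L, M, N, P, Q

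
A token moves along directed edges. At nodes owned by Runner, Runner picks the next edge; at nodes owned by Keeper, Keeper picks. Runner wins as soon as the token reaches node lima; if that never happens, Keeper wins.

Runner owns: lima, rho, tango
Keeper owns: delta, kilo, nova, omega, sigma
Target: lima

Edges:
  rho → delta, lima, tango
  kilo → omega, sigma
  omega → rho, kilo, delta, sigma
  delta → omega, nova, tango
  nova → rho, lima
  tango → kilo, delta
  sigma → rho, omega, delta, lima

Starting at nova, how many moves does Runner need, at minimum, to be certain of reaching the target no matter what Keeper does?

2

A0 = {lima}
A1: add {rho} — rho (Runner) has rho→lima.
A2: add {nova} — nova (Keeper): all of {rho, lima} already in.
A3 = A2; e.g. kilo (Keeper) can still go to omega. Fixed point.
nova enters the attractor at level 2, so Runner can force the target in 2 moves from there.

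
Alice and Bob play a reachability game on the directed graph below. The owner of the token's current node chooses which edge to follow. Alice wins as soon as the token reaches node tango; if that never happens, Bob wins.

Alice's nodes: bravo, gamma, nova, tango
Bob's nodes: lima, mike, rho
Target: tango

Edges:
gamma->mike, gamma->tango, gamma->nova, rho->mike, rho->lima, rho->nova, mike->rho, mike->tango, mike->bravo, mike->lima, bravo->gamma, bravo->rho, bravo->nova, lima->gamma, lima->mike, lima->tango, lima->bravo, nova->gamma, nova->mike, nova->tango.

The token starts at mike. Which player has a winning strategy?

A0 = {tango}
A1: add {gamma, nova} — gamma (Alice) has gamma→tango; nova (Alice) has nova→tango.
A2: add {bravo} — bravo (Alice) has bravo→gamma.
A3 = A2; e.g. rho (Bob) can still go to mike. Fixed point.
mike never enters the attractor, so Bob can avoid the target forever.

Bob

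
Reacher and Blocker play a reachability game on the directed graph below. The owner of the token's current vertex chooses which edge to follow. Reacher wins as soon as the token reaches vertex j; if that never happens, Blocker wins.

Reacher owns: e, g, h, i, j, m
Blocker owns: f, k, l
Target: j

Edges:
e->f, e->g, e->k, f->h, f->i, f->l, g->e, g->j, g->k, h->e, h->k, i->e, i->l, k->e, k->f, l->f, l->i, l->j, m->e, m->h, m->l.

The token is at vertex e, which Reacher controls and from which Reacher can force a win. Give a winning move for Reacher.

g

A0 = {j}
A1: add {g} — g (Reacher) has g→j.
A2: add {e} — e (Reacher) has e→g.
A3: add {h, i, m} — h (Reacher) has h→e; i (Reacher) has i→e; m (Reacher) has m→e.
A4 = A3; e.g. f (Blocker) can still go to l. Fixed point.
From e, successor g is in the attractor (rank 1); the other successors f, k are not.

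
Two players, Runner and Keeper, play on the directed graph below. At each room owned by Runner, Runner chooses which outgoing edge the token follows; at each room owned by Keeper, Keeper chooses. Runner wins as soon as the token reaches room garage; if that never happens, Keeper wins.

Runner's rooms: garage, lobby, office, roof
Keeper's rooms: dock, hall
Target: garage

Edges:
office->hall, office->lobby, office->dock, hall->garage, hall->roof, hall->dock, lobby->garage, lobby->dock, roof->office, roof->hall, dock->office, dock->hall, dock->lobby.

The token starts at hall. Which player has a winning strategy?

Keeper

A0 = {garage}
A1: add {lobby} — lobby (Runner) has lobby→garage.
A2: add {office} — office (Runner) has office→lobby.
A3: add {roof} — roof (Runner) has roof→office.
A4 = A3; e.g. hall (Keeper) can still go to dock. Fixed point.
hall never enters the attractor, so Keeper can avoid the target forever.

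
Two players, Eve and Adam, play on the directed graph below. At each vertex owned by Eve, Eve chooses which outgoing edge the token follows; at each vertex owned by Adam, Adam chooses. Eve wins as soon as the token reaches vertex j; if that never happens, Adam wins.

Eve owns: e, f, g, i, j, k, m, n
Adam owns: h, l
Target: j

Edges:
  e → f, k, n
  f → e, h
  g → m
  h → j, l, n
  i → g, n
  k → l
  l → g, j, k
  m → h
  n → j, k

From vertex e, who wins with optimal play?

A0 = {j}
A1: add {n} — n (Eve) has n→j.
A2: add {e, i} — e (Eve) has e→n; i (Eve) has i→n.
e ∈ A2, so Eve can force the target.

Eve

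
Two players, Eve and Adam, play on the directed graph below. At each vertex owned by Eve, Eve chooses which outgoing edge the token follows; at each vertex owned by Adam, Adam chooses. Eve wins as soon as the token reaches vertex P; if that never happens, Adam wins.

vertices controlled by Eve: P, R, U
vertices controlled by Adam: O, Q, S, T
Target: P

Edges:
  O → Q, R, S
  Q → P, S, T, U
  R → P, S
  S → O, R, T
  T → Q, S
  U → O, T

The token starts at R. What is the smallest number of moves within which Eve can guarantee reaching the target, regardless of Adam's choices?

A0 = {P}
A1: add {R} — R (Eve) has R→P.
A2 = A1; e.g. O (Adam) can still go to Q. Fixed point.
R enters the attractor at level 1, so Eve can force the target in 1 move from there.

1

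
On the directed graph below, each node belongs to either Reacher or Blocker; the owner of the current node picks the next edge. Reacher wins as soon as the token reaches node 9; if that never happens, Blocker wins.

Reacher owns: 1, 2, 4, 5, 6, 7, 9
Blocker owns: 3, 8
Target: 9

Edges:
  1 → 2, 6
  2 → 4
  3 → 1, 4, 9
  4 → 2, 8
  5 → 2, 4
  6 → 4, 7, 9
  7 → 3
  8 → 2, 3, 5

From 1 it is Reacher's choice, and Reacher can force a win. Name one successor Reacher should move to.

6

A0 = {9}
A1: add {6} — 6 (Reacher) has 6→9.
A2: add {1} — 1 (Reacher) has 1→6.
A3 = A2; e.g. 2 (Reacher) has no edge into A2. Fixed point.
From 1, successor 6 is in the attractor (rank 1); the other successor 2 is not.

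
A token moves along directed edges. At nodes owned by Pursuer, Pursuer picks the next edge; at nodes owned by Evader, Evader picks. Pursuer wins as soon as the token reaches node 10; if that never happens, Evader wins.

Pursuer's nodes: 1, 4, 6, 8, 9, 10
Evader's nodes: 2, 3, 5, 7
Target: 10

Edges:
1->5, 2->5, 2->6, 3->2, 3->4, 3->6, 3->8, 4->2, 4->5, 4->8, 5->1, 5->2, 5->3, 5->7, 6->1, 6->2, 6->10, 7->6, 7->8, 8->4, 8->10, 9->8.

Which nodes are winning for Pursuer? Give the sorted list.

4, 6, 7, 8, 9, 10

A0 = {10}
A1: add {6, 8} — 6 (Pursuer) has 6→10; 8 (Pursuer) has 8→10.
A2: add {4, 7, 9} — 4 (Pursuer) has 4→8; 7 (Evader): all of {6, 8} already in; 9 (Pursuer) has 9→8.
A3 = A2; e.g. 1 (Pursuer) has no edge into A2. Fixed point.
Pursuer's winning region = {4, 6, 7, 8, 9, 10}.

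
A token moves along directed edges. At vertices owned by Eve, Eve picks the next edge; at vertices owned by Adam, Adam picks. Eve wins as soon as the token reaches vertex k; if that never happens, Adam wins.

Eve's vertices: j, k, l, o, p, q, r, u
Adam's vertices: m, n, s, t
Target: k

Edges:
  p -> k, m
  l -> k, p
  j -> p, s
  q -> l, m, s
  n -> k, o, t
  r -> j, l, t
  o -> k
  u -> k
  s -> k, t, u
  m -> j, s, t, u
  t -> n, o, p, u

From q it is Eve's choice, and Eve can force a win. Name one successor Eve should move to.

l

A0 = {k}
A1: add {l, o, p, u} — l (Eve) has l→k; o (Eve) has o→k; p (Eve) has p→k; u (Eve) has u→k.
A2: add {j, q, r} — j (Eve) has j→p; q (Eve) has q→l; r (Eve) has r→l.
A3 = A2; e.g. m (Adam) can still go to s. Fixed point.
From q, successor l is in the attractor (rank 1); the other successors m, s are not.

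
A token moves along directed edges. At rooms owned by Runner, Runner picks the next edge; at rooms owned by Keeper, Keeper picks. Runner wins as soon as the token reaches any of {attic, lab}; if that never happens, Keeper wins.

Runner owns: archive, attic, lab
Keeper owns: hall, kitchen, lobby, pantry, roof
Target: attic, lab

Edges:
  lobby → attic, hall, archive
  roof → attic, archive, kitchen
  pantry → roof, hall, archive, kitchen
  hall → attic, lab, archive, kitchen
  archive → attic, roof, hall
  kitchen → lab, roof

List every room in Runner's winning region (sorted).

A0 = {attic, lab}
A1: add {archive} — archive (Runner) has archive→attic.
A2 = A1; e.g. lobby (Keeper) can still go to hall. Fixed point.
Runner's winning region = {archive, attic, lab}.

archive, attic, lab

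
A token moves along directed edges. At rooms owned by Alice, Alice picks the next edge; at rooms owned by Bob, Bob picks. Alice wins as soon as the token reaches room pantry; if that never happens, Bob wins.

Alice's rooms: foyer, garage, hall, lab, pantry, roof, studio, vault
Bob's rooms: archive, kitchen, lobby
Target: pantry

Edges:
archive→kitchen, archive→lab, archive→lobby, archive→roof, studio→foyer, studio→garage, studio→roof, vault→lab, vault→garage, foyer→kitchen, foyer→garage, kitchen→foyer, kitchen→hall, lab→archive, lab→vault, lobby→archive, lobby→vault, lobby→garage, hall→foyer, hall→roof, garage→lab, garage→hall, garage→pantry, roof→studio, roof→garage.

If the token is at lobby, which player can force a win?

Bob

A0 = {pantry}
A1: add {garage} — garage (Alice) has garage→pantry.
A2: add {foyer, roof, studio, vault} — studio (Alice) has studio→garage; vault (Alice) has vault→garage; foyer (Alice) has foyer→garage; roof (Alice) has roof→garage.
A3: add {hall, lab} — lab (Alice) has lab→vault; hall (Alice) has hall→foyer.
A4: add {kitchen} — kitchen (Bob): all of {foyer, hall} already in.
A5 = A4; e.g. archive (Bob) can still go to lobby. Fixed point.
lobby never enters the attractor, so Bob can avoid the target forever.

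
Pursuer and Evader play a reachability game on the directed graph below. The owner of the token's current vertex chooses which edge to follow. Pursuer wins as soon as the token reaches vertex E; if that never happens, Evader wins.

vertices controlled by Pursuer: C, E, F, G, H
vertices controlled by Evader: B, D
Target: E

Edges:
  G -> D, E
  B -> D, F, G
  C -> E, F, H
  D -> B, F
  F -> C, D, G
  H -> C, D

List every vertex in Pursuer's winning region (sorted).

C, E, F, G, H

A0 = {E}
A1: add {C, G} — C (Pursuer) has C→E; G (Pursuer) has G→E.
A2: add {F, H} — F (Pursuer) has F→C; H (Pursuer) has H→C.
A3 = A2; e.g. B (Evader) can still go to D. Fixed point.
Pursuer's winning region = {C, E, F, G, H}.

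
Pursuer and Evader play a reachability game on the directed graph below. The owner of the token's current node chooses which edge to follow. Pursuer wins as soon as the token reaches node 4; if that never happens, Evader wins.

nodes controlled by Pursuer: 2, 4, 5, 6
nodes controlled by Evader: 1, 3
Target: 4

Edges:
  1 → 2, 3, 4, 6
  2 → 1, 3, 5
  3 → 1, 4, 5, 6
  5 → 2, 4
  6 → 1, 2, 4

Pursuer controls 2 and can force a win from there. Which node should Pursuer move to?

5

A0 = {4}
A1: add {5, 6} — 5 (Pursuer) has 5→4; 6 (Pursuer) has 6→4.
A2: add {2} — 2 (Pursuer) has 2→5.
A3 = A2; e.g. 1 (Evader) can still go to 3. Fixed point.
From 2, successor 5 is in the attractor (rank 1); the other successors 1, 3 are not.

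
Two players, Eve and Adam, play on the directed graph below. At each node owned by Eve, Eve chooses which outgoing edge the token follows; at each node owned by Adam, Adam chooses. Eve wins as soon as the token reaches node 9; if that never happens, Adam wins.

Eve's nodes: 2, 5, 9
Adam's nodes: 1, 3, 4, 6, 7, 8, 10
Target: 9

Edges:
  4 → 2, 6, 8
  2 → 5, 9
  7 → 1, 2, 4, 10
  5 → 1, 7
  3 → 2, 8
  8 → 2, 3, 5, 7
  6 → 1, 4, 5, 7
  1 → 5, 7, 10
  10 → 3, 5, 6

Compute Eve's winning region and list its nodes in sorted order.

A0 = {9}
A1: add {2} — 2 (Eve) has 2→9.
A2 = A1; e.g. 1 (Adam) can still go to 5. Fixed point.
Eve's winning region = {2, 9}.

2, 9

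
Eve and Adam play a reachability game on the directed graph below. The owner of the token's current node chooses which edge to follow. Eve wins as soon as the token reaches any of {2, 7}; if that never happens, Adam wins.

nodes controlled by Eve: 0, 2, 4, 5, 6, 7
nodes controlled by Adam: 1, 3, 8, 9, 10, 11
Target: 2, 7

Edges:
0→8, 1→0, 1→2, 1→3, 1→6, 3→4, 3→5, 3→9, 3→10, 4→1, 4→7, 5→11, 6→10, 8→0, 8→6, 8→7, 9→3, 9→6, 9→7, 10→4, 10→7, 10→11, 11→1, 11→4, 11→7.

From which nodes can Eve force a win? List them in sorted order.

A0 = {2, 7}
A1: add {4} — 4 (Eve) has 4→7.
A2 = A1; e.g. 0 (Eve) has no edge into A1. Fixed point.
Eve's winning region = {2, 4, 7}.

2, 4, 7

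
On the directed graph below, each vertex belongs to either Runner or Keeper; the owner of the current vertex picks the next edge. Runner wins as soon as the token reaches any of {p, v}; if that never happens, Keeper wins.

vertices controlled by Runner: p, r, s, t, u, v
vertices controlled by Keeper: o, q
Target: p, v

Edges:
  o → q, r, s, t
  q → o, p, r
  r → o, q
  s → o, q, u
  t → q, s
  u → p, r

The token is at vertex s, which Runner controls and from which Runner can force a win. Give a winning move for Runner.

A0 = {p, v}
A1: add {u} — u (Runner) has u→p.
A2: add {s} — s (Runner) has s→u.
A3: add {t} — t (Runner) has t→s.
A4 = A3; e.g. o (Keeper) can still go to q. Fixed point.
From s, successor u is in the attractor (rank 1); the other successors o, q are not.

u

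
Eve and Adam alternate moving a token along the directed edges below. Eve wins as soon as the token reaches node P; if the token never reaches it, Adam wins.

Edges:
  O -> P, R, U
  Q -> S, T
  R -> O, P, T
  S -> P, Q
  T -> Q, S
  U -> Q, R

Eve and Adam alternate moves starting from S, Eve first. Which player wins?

Eve

Track states (vertex, player-to-move).
A0 = {(P,Eve), (P,Adam)}
A1: add {(O,Eve), (R,Eve), (S,Eve)}.
(S,Eve) ∈ A1 ⇒ Eve forces the target.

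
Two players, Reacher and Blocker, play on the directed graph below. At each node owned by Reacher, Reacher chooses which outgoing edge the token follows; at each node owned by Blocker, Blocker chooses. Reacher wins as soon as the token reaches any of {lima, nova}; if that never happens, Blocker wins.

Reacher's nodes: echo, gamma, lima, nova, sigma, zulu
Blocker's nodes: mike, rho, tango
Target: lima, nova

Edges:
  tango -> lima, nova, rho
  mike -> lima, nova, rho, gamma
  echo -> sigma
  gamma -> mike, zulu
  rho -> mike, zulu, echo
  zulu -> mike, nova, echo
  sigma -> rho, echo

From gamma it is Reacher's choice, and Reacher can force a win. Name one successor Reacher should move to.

zulu

A0 = {lima, nova}
A1: add {zulu} — zulu (Reacher) has zulu→nova.
A2: add {gamma} — gamma (Reacher) has gamma→zulu.
A3 = A2; e.g. mike (Blocker) can still go to rho. Fixed point.
From gamma, successor zulu is in the attractor (rank 1); the other successor mike is not.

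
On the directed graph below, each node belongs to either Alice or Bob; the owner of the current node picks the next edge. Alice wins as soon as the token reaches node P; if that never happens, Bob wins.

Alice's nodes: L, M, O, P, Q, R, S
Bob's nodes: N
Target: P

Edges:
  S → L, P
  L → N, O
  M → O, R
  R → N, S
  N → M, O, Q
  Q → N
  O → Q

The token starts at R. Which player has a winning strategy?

A0 = {P}
A1: add {S} — S (Alice) has S→P.
A2: add {R} — R (Alice) has R→S.
R ∈ A2, so Alice can force the target.

Alice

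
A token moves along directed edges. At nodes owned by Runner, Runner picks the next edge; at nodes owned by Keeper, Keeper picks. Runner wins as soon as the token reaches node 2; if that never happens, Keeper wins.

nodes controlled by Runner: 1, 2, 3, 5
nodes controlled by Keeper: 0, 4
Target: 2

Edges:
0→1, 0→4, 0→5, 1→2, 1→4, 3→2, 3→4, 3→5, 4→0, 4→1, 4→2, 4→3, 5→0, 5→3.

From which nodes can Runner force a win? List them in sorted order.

A0 = {2}
A1: add {1, 3} — 1 (Runner) has 1→2; 3 (Runner) has 3→2.
A2: add {5} — 5 (Runner) has 5→3.
A3 = A2; e.g. 0 (Keeper) can still go to 4. Fixed point.
Runner's winning region = {1, 2, 3, 5}.

1, 2, 3, 5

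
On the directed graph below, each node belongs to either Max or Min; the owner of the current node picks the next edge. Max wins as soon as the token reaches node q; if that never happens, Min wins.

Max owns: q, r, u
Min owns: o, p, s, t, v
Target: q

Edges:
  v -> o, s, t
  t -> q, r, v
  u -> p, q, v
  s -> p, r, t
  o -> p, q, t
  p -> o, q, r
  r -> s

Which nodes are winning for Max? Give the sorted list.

q, u

A0 = {q}
A1: add {u} — u (Max) has u→q.
A2 = A1; e.g. o (Min) can still go to p. Fixed point.
Max's winning region = {q, u}.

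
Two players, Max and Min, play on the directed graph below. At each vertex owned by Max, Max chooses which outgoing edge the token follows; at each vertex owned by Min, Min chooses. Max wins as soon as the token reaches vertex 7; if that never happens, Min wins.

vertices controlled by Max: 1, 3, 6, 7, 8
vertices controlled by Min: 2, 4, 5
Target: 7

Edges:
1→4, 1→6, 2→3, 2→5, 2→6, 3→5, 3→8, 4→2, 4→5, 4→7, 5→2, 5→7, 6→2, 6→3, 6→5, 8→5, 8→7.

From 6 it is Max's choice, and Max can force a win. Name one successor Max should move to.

A0 = {7}
A1: add {8} — 8 (Max) has 8→7.
A2: add {3} — 3 (Max) has 3→8.
A3: add {6} — 6 (Max) has 6→3.
A4: add {1} — 1 (Max) has 1→6.
A5 = A4; e.g. 2 (Min) can still go to 5. Fixed point.
From 6, successor 3 is in the attractor (rank 2); the other successors 2, 5 are not.

3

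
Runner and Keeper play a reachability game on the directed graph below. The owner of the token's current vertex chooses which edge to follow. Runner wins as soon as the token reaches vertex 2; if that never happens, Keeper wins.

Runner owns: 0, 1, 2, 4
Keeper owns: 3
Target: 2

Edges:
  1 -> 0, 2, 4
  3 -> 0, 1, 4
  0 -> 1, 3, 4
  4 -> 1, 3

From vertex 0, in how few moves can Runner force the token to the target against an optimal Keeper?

2

A0 = {2}
A1: add {1} — 1 (Runner) has 1→2.
A2: add {0, 4} — 0 (Runner) has 0→1; 4 (Runner) has 4→1.
0 enters the attractor at level 2, so Runner can force the target in 2 moves from there.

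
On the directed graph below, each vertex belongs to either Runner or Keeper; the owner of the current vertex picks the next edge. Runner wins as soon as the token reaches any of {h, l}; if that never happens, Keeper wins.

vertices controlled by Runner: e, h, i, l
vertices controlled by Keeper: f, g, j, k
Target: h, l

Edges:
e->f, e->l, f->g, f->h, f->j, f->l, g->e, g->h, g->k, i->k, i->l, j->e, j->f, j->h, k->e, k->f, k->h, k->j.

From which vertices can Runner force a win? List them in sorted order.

e, h, i, l

A0 = {h, l}
A1: add {e, i} — e (Runner) has e→l; i (Runner) has i→l.
A2 = A1; e.g. f (Keeper) can still go to g. Fixed point.
Runner's winning region = {e, h, i, l}.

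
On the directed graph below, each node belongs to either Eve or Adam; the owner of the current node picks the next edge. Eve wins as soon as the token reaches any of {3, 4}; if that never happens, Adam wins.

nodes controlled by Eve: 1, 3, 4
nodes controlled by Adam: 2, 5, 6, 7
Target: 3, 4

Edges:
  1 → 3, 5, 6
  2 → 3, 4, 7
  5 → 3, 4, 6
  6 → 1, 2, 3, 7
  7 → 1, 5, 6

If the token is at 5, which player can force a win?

Adam

A0 = {3, 4}
A1: add {1} — 1 (Eve) has 1→3.
A2 = A1; e.g. 2 (Adam) can still go to 7. Fixed point.
5 never enters the attractor, so Adam can avoid the target forever.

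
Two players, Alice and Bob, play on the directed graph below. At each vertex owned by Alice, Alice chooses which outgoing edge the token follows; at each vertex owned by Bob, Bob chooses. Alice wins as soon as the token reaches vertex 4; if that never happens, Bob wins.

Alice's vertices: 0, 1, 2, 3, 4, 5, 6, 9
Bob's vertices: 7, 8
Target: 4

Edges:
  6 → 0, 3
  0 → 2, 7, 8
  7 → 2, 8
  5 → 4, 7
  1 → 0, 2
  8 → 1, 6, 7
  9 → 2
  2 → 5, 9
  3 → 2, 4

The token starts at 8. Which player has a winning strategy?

A0 = {4}
A1: add {3, 5} — 3 (Alice) has 3→4; 5 (Alice) has 5→4.
A2: add {2, 6} — 2 (Alice) has 2→5; 6 (Alice) has 6→3.
A3: add {0, 1, 9} — 0 (Alice) has 0→2; 1 (Alice) has 1→2; 9 (Alice) has 9→2.
A4 = A3; e.g. 7 (Bob) can still go to 8. Fixed point.
8 never enters the attractor, so Bob can avoid the target forever.

Bob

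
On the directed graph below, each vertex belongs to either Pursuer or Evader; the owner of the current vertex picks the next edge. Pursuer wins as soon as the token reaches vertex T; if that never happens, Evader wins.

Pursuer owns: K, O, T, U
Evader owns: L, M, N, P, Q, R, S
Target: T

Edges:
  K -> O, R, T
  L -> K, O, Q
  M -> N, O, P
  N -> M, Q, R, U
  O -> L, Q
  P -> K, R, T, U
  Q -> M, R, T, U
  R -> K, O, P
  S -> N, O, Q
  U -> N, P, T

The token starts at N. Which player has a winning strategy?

A0 = {T}
A1: add {K, U} — K (Pursuer) has K→T; U (Pursuer) has U→T.
A2 = A1; e.g. L (Evader) can still go to O. Fixed point.
N never enters the attractor, so Evader can avoid the target forever.

Evader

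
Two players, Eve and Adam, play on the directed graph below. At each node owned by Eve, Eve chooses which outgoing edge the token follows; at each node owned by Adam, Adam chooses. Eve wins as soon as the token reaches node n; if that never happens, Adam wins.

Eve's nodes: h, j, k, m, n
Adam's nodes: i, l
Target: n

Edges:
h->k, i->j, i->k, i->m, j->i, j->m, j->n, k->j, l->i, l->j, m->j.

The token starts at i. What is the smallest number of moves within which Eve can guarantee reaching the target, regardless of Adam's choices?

A0 = {n}
A1: add {j} — j (Eve) has j→n.
A2: add {k, m} — k (Eve) has k→j; m (Eve) has m→j.
A3: add {h, i} — h (Eve) has h→k; i (Adam): all of {j, k, m} already in.
i enters the attractor at level 3, so Eve can force the target in 3 moves from there.

3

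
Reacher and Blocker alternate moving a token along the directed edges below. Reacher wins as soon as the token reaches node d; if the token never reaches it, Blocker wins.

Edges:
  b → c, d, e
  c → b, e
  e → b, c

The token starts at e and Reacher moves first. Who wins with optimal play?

Blocker

Track states (vertex, player-to-move).
A0 = {(d,Reacher), (d,Blocker)}
A1: add {(b,Reacher)}.
A2 = A1; e.g. (b,Blocker) stays out. (e,Reacher) never enters ⇒ Blocker avoids the target.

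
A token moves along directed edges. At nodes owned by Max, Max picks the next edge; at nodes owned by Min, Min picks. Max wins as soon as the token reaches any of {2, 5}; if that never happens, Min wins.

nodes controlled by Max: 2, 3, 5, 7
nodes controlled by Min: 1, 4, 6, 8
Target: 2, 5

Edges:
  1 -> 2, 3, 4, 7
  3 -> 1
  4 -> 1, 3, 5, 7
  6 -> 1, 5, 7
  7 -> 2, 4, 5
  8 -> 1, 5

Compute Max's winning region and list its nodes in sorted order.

2, 5, 7

A0 = {2, 5}
A1: add {7} — 7 (Max) has 7→2.
A2 = A1; e.g. 1 (Min) can still go to 3. Fixed point.
Max's winning region = {2, 5, 7}.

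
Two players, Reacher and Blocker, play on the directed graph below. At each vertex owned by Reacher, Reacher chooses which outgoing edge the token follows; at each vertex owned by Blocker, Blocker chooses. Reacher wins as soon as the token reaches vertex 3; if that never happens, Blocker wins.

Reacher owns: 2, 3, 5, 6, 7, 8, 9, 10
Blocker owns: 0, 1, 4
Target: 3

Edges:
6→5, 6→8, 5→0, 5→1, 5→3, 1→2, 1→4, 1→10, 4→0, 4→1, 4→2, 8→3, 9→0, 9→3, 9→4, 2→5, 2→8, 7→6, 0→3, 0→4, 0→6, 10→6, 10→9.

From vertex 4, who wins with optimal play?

Blocker

A0 = {3}
A1: add {5, 8, 9} — 5 (Reacher) has 5→3; 8 (Reacher) has 8→3; 9 (Reacher) has 9→3.
A2: add {2, 6, 10} — 2 (Reacher) has 2→5; 6 (Reacher) has 6→5; 10 (Reacher) has 10→9.
A3: add {7} — 7 (Reacher) has 7→6.
A4 = A3; e.g. 0 (Blocker) can still go to 4. Fixed point.
4 never enters the attractor, so Blocker can avoid the target forever.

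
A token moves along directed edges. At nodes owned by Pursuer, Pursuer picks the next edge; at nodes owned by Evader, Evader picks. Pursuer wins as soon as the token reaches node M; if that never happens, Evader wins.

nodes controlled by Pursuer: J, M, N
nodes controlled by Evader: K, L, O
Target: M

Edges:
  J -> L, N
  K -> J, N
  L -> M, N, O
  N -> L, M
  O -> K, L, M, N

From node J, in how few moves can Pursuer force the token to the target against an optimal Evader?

2

A0 = {M}
A1: add {N} — N (Pursuer) has N→M.
A2: add {J} — J (Pursuer) has J→N.
J enters the attractor at level 2, so Pursuer can force the target in 2 moves from there.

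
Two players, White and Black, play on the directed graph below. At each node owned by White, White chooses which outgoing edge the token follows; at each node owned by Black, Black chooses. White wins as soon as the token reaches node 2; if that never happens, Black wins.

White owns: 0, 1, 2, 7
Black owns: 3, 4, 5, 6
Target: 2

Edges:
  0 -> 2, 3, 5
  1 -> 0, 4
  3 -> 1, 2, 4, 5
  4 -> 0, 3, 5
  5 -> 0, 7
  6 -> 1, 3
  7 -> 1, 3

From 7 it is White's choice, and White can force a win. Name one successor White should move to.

A0 = {2}
A1: add {0} — 0 (White) has 0→2.
A2: add {1} — 1 (White) has 1→0.
A3: add {7} — 7 (White) has 7→1.
A4: add {5} — 5 (Black): all of {0, 7} already in.
A5 = A4; e.g. 3 (Black) can still go to 4. Fixed point.
From 7, successor 1 is in the attractor (rank 2); the other successor 3 is not.

1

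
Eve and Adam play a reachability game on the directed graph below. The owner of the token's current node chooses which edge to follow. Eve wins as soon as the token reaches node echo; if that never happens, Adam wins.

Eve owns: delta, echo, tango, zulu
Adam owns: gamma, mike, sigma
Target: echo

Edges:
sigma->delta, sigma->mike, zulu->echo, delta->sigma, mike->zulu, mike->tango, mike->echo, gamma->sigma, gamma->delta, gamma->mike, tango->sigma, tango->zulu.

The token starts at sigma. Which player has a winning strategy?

A0 = {echo}
A1: add {zulu} — zulu (Eve) has zulu→echo.
A2: add {tango} — tango (Eve) has tango→zulu.
A3: add {mike} — mike (Adam): all of {zulu, tango, echo} already in.
A4 = A3; e.g. sigma (Adam) can still go to delta. Fixed point.
sigma never enters the attractor, so Adam can avoid the target forever.

Adam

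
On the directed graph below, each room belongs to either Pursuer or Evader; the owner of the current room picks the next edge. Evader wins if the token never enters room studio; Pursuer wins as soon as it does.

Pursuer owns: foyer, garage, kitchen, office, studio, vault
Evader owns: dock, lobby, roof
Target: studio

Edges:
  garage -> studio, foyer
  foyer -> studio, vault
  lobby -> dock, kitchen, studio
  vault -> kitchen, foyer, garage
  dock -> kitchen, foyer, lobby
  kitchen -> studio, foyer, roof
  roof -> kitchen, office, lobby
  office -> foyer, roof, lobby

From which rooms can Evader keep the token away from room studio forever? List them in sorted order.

dock, lobby, roof

A0 = {studio}
A1: add {foyer, garage, kitchen} — kitchen (Pursuer) has kitchen→studio; foyer (Pursuer) has foyer→studio; garage (Pursuer) has garage→studio.
A2: add {office, vault} — office (Pursuer) has office→foyer; vault (Pursuer) has vault→kitchen.
A3 = A2; e.g. dock (Evader) can still go to lobby. Fixed point.
Pursuer's attractor = {foyer, garage, kitchen, office, studio, vault}; Evader avoids the target exactly from the complement.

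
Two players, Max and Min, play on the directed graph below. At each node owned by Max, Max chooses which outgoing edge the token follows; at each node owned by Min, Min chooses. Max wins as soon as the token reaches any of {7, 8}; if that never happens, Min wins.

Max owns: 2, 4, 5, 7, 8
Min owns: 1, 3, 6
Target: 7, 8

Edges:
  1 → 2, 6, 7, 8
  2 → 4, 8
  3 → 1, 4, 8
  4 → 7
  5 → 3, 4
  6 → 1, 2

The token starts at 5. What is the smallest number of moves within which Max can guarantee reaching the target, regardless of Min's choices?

2

A0 = {7, 8}
A1: add {2, 4} — 2 (Max) has 2→8; 4 (Max) has 4→7.
A2: add {5} — 5 (Max) has 5→4.
A3 = A2; e.g. 1 (Min) can still go to 6. Fixed point.
5 enters the attractor at level 2, so Max can force the target in 2 moves from there.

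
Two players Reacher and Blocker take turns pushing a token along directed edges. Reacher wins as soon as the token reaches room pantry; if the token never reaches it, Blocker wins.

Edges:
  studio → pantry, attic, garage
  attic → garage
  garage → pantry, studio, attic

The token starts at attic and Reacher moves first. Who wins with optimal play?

Blocker

Track states (vertex, player-to-move).
A0 = {(pantry,Reacher), (pantry,Blocker)}
A1: add {(studio,Reacher), (garage,Reacher)}.
A2: add {(attic,Blocker)}.
A3 = A2; e.g. (studio,Blocker) stays out. (attic,Reacher) never enters ⇒ Blocker avoids the target.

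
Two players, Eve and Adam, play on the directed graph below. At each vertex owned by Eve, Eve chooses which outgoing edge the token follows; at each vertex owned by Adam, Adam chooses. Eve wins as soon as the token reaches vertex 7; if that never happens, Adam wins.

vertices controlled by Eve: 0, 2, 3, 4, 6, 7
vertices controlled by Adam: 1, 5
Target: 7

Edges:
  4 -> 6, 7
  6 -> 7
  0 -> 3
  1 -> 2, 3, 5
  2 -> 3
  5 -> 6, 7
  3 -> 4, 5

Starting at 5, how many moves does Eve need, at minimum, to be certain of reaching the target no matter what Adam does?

A0 = {7}
A1: add {4, 6} — 4 (Eve) has 4→7; 6 (Eve) has 6→7.
A2: add {3, 5} — 3 (Eve) has 3→4; 5 (Adam): all of {6, 7} already in.
5 enters the attractor at level 2, so Eve can force the target in 2 moves from there.

2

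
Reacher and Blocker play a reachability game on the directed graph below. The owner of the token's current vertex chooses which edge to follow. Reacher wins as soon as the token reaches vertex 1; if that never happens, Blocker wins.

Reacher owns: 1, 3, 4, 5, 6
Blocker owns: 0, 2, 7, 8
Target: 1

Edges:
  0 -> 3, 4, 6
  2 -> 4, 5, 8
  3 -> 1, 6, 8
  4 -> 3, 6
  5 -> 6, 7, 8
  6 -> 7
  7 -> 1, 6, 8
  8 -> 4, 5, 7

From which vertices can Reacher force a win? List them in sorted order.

A0 = {1}
A1: add {3} — 3 (Reacher) has 3→1.
A2: add {4} — 4 (Reacher) has 4→3.
A3 = A2; e.g. 0 (Blocker) can still go to 6. Fixed point.
Reacher's winning region = {1, 3, 4}.

1, 3, 4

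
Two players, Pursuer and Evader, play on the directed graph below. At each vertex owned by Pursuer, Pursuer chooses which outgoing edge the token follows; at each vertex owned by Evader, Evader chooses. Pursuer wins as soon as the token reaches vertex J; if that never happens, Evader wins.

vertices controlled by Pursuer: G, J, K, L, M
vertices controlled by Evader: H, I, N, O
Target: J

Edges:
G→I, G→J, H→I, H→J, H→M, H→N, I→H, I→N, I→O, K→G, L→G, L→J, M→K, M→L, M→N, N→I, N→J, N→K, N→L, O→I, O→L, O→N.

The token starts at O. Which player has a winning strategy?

Evader

A0 = {J}
A1: add {G, L} — G (Pursuer) has G→J; L (Pursuer) has L→J.
A2: add {K, M} — K (Pursuer) has K→G; M (Pursuer) has M→L.
A3 = A2; e.g. H (Evader) can still go to I. Fixed point.
O never enters the attractor, so Evader can avoid the target forever.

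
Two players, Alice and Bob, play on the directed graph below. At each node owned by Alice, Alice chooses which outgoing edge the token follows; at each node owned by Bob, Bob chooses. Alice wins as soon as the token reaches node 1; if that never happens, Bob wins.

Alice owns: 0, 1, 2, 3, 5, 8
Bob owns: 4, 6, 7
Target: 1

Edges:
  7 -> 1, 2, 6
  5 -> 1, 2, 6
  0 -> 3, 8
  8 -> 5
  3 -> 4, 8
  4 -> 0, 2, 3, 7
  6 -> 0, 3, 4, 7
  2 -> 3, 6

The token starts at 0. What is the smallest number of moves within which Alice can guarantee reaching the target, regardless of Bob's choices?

A0 = {1}
A1: add {5} — 5 (Alice) has 5→1.
A2: add {8} — 8 (Alice) has 8→5.
A3: add {0, 3} — 0 (Alice) has 0→8; 3 (Alice) has 3→8.
0 enters the attractor at level 3, so Alice can force the target in 3 moves from there.

3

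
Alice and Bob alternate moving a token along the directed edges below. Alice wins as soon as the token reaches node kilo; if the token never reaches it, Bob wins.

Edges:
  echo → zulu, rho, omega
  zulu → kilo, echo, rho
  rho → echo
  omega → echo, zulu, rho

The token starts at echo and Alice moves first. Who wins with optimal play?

Track states (vertex, player-to-move).
A0 = {(kilo,Alice), (kilo,Bob)}
A1: add {(zulu,Alice)}.
A2 = A1; e.g. (echo,Alice) stays out. (echo,Alice) never enters ⇒ Bob avoids the target.

Bob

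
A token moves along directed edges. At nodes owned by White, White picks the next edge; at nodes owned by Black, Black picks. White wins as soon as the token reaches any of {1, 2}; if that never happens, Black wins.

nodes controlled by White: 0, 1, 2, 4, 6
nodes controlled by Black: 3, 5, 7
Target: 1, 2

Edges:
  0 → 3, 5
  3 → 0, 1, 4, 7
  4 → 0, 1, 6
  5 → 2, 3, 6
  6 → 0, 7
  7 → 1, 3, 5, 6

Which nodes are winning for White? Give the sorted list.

1, 2, 4

A0 = {1, 2}
A1: add {4} — 4 (White) has 4→1.
A2 = A1; e.g. 0 (White) has no edge into A1. Fixed point.
White's winning region = {1, 2, 4}.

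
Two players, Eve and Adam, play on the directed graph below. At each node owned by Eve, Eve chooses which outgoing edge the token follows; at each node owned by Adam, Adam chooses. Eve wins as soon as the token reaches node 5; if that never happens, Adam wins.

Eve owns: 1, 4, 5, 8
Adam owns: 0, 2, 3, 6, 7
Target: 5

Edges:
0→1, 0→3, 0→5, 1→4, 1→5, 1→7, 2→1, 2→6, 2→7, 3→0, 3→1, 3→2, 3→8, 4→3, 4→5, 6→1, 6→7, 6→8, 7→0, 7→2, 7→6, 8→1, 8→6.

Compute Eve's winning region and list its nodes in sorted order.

1, 4, 5, 8

A0 = {5}
A1: add {1, 4} — 1 (Eve) has 1→5; 4 (Eve) has 4→5.
A2: add {8} — 8 (Eve) has 8→1.
A3 = A2; e.g. 0 (Adam) can still go to 3. Fixed point.
Eve's winning region = {1, 4, 5, 8}.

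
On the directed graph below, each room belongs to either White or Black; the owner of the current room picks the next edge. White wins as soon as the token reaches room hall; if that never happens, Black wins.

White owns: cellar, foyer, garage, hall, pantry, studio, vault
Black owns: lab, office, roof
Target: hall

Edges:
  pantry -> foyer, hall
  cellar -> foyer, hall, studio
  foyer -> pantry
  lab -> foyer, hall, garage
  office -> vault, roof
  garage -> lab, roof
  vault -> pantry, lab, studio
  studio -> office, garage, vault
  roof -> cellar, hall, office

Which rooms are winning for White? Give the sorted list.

A0 = {hall}
A1: add {cellar, pantry} — pantry (White) has pantry→hall; cellar (White) has cellar→hall.
A2: add {foyer, vault} — foyer (White) has foyer→pantry; vault (White) has vault→pantry.
A3: add {studio} — studio (White) has studio→vault.
A4 = A3; e.g. lab (Black) can still go to garage. Fixed point.
White's winning region = {cellar, foyer, hall, pantry, studio, vault}.

cellar, foyer, hall, pantry, studio, vault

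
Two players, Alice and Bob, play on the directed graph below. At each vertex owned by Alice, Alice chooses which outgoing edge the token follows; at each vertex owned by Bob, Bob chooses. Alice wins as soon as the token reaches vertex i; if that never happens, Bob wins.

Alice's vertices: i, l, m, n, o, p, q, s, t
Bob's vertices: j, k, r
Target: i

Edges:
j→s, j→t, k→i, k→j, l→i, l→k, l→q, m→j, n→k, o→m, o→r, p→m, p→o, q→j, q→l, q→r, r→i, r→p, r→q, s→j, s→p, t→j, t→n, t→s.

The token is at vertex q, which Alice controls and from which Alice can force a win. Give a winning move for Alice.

A0 = {i}
A1: add {l} — l (Alice) has l→i.
A2: add {q} — q (Alice) has q→l.
A3 = A2; e.g. j (Bob) can still go to s. Fixed point.
From q, successor l is in the attractor (rank 1); the other successors j, r are not.

l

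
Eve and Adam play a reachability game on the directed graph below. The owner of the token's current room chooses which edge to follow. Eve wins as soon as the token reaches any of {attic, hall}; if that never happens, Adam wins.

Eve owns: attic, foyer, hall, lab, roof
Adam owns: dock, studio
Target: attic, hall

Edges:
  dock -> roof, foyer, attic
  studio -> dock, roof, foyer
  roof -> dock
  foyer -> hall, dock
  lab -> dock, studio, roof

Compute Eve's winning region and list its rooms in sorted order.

attic, foyer, hall

A0 = {attic, hall}
A1: add {foyer} — foyer (Eve) has foyer→hall.
A2 = A1; e.g. dock (Adam) can still go to roof. Fixed point.
Eve's winning region = {attic, foyer, hall}.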